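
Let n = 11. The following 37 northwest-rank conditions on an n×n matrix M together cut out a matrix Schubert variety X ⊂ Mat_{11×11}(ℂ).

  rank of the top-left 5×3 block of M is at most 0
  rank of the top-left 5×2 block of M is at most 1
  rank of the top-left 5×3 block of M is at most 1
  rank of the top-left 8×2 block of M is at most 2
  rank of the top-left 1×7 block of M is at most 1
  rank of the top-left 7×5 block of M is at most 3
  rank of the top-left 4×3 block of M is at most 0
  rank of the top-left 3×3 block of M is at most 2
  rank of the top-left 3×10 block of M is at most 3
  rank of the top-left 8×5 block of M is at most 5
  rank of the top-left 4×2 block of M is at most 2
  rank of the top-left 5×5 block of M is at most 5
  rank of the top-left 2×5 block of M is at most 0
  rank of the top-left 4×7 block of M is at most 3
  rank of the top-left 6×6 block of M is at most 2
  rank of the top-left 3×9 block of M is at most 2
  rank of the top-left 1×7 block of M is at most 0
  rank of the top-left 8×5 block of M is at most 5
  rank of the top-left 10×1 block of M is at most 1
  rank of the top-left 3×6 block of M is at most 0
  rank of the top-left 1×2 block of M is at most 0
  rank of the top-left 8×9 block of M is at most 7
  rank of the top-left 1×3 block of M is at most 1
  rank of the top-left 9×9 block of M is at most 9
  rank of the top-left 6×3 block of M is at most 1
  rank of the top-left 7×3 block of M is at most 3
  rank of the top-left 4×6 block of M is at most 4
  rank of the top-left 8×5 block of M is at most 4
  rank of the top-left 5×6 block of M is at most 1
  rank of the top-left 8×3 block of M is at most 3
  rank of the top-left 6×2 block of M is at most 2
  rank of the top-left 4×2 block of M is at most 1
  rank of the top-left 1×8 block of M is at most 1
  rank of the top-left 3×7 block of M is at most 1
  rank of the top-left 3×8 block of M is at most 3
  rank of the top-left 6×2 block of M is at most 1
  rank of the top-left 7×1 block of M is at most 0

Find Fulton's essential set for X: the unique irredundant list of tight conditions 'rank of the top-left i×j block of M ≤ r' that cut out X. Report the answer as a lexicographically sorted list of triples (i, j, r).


Computing R[i][j] = min implied NW-rank bound (n=11, 37 conditions):

  R[1]: 0  0  0  0  0  0  0  1  1  1  1
  R[2]: 0  0  0  0  0  0  1  2  2  2  2
  R[3]: 0  0  0  0  0  0  1  2  2  3  3
  R[4]: 0  0  0  1  1  1  2  3  3  4  4
  R[5]: 0  0  0  1  1  1  2  3  4  5  5
  R[6]: 0  1  1  2  2  2  3  4  5  6  6
  R[7]: 0  1  2  3  3  3  4  5  6  7  7
  R[8]: 1  2  3  4  4  4  5  6  7  8  8
  R[9]: 1  2  3  4  5  5  6  7  8  9  9
  R[10]: 1  2  3  4  5  6  7  8  9  10  10
  R[11]: 1  2  3  4  5  6  7  8  9  10  11

hence w(1..11) = (8, 7, 10, 4, 9, 2, 3, 1, 5, 6, 11).

D(w) has 30 cells with 6 SE-corners; essential set:

[(1, 7, 0), (3, 6, 0), (3, 9, 2), (5, 3, 0), (5, 6, 1), (7, 1, 0)]


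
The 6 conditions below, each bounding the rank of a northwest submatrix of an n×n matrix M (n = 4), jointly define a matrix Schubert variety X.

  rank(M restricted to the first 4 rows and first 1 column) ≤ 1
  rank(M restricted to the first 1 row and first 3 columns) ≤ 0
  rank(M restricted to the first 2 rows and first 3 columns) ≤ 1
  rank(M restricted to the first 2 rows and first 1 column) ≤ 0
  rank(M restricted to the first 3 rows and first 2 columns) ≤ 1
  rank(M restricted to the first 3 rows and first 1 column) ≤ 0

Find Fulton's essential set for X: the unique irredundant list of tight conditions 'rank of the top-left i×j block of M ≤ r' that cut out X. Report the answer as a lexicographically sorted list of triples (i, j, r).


Propagating the 6 rank bounds to every northwest block:

  i=1: 0 | 0 | 0 | 1
  i=2: 0 | 1 | 1 | 2
  i=3: 0 | 1 | 2 | 3
  i=4: 1 | 2 | 3 | 4

giving w = (4, 2, 3, 1) via Δ²R.

D(w) has 5 cells with 2 SE-corners; essential set:

[(1, 3, 0), (3, 1, 0)]


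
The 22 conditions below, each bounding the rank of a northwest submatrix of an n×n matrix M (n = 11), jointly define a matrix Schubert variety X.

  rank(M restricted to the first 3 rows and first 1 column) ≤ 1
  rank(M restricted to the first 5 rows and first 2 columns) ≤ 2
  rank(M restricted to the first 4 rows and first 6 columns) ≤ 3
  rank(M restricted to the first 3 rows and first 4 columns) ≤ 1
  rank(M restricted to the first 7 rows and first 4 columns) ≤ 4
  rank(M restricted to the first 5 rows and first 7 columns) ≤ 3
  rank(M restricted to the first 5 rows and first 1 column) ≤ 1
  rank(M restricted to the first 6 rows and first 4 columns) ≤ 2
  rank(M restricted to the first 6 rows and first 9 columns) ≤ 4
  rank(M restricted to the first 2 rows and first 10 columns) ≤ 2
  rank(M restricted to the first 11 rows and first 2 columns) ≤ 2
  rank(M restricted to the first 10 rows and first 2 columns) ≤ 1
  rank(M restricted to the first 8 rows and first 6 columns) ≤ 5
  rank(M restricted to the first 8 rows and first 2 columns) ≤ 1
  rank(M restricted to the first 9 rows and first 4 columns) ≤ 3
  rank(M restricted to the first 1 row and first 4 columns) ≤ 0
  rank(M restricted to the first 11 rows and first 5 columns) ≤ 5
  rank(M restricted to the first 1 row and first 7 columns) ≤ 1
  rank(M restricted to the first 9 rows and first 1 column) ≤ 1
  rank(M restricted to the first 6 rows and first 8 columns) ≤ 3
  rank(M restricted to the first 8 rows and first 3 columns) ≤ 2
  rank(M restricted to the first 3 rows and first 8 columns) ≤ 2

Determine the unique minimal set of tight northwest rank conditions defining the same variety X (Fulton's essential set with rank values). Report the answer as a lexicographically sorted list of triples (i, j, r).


Computing R[i][j] = min implied NW-rank bound (n=11, 22 conditions):

  R[1]: 0, 0, 0, 0, 1, 1, 1, 1, 1, 1, 1
  R[2]: 1, 1, 1, 1, 2, 2, 2, 2, 2, 2, 2
  R[3]: 1, 1, 1, 1, 2, 2, 2, 2, 3, 3, 3
  R[4]: 1, 1, 2, 2, 3, 3, 3, 3, 4, 4, 4
  R[5]: 1, 1, 2, 2, 3, 3, 3, 3, 4, 5, 5
  R[6]: 1, 1, 2, 2, 3, 3, 3, 3, 4, 5, 6
  R[7]: 1, 1, 2, 3, 4, 4, 4, 4, 5, 6, 7
  R[8]: 1, 1, 2, 3, 4, 5, 5, 5, 6, 7, 8
  R[9]: 1, 1, 2, 3, 4, 5, 6, 6, 7, 8, 9
  R[10]: 1, 1, 2, 3, 4, 5, 6, 7, 8, 9, 10
  R[11]: 1, 2, 3, 4, 5, 6, 7, 8, 9, 10, 11

giving w = (5, 1, 9, 3, 10, 11, 4, 6, 7, 8, 2) via Δ²R.

Fulton essential set (6 of the 25 Rothe cells):

[(1, 4, 0), (3, 4, 1), (3, 8, 2), (6, 4, 2), (6, 8, 3), (10, 2, 1)]


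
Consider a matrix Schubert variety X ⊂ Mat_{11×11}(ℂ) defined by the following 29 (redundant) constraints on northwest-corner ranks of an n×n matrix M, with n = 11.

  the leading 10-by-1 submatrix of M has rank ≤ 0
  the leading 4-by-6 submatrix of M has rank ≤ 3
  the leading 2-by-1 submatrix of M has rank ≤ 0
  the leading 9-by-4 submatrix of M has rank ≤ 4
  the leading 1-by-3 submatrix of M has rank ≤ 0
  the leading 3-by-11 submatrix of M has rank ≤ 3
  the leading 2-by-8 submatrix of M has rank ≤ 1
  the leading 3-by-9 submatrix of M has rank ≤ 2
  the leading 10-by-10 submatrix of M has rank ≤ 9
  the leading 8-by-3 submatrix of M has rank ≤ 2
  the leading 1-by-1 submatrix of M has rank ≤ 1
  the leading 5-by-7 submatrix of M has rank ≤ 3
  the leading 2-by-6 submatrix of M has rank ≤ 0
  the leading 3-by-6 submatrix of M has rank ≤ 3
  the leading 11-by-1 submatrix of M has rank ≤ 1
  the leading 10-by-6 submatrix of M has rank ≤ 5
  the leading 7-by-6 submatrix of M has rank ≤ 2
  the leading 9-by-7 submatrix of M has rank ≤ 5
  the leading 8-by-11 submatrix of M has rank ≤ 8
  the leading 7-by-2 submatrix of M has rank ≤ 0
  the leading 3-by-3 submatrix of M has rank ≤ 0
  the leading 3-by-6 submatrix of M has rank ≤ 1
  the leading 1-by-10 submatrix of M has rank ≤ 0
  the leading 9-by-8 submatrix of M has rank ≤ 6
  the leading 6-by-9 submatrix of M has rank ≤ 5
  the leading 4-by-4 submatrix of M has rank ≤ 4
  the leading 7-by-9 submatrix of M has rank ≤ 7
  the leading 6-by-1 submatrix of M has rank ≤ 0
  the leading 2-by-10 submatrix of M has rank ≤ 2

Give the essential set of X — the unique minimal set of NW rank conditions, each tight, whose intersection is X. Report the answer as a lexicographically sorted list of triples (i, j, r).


The tightest implied rank at each (i,j), from the 29 conditions:

  R[1]: 0, 0, 0, 0, 0, 0, 0, 0, 0, 0, 1
  R[2]: 0, 0, 0, 0, 0, 0, 1, 1, 1, 1, 2
  R[3]: 0, 0, 0, 1, 1, 1, 2, 2, 2, 2, 3
  R[4]: 0, 0, 1, 2, 2, 2, 3, 3, 3, 3, 4
  R[5]: 0, 0, 1, 2, 2, 2, 3, 4, 4, 4, 5
  R[6]: 0, 0, 1, 2, 2, 2, 3, 4, 5, 5, 6
  R[7]: 0, 0, 1, 2, 2, 2, 3, 4, 5, 6, 7
  R[8]: 0, 1, 2, 3, 3, 3, 4, 5, 6, 7, 8
  R[9]: 0, 1, 2, 3, 4, 4, 5, 6, 7, 8, 9
  R[10]: 0, 1, 2, 3, 4, 5, 6, 7, 8, 9, 10
  R[11]: 1, 2, 3, 4, 5, 6, 7, 8, 9, 10, 11

hence w(1..11) = (11, 7, 4, 3, 8, 9, 10, 2, 5, 6, 1).

Rothe diagram D(w) (36 cells), 6 SE-corners (essential conditions):

[(1, 10, 0), (2, 6, 0), (3, 3, 0), (7, 2, 0), (7, 6, 2), (10, 1, 0)]


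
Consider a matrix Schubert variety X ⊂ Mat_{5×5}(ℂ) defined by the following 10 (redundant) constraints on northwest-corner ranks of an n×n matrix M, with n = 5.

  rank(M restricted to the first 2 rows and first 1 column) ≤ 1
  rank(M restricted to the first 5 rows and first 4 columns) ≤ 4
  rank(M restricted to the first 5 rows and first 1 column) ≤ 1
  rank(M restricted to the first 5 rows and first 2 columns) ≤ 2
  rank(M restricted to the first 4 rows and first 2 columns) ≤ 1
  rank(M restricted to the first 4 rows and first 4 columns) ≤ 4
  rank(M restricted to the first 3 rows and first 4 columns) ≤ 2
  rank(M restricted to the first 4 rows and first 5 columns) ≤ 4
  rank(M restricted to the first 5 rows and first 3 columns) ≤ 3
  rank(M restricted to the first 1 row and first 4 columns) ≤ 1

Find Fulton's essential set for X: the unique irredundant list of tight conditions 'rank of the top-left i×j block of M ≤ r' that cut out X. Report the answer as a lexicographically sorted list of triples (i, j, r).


Computing R[i][j] = min implied NW-rank bound (n=5, 10 conditions):

  i=1: 1 1 1 1 1
  i=2: 1 1 2 2 2
  i=3: 1 1 2 2 3
  i=4: 1 1 2 3 4
  i=5: 1 2 3 4 5

giving w = (1, 3, 5, 4, 2) via Δ²R.

2 SE-corners of the 4-cell Rothe diagram give Ess(w):

[(3, 4, 2), (4, 2, 1)]


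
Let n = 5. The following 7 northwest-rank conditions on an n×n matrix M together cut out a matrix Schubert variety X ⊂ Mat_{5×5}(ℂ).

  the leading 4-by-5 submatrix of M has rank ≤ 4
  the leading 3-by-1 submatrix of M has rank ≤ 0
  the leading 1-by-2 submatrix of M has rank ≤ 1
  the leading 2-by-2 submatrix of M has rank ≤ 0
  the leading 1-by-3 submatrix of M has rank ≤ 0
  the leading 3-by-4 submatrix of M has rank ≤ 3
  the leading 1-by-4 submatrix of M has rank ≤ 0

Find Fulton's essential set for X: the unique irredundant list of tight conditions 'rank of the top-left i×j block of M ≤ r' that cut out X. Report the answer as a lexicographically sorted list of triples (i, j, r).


Propagating the 7 rank bounds to every northwest block:

  row 1: 0 | 0 | 0 | 0 | 1
  row 2: 0 | 0 | 1 | 1 | 2
  row 3: 0 | 1 | 2 | 2 | 3
  row 4: 1 | 2 | 3 | 3 | 4
  row 5: 1 | 2 | 3 | 4 | 5

so w = (5, 3, 2, 1, 4).

|D(w)|=7, |Ess(w)|=3:

[(1, 4, 0), (2, 2, 0), (3, 1, 0)]


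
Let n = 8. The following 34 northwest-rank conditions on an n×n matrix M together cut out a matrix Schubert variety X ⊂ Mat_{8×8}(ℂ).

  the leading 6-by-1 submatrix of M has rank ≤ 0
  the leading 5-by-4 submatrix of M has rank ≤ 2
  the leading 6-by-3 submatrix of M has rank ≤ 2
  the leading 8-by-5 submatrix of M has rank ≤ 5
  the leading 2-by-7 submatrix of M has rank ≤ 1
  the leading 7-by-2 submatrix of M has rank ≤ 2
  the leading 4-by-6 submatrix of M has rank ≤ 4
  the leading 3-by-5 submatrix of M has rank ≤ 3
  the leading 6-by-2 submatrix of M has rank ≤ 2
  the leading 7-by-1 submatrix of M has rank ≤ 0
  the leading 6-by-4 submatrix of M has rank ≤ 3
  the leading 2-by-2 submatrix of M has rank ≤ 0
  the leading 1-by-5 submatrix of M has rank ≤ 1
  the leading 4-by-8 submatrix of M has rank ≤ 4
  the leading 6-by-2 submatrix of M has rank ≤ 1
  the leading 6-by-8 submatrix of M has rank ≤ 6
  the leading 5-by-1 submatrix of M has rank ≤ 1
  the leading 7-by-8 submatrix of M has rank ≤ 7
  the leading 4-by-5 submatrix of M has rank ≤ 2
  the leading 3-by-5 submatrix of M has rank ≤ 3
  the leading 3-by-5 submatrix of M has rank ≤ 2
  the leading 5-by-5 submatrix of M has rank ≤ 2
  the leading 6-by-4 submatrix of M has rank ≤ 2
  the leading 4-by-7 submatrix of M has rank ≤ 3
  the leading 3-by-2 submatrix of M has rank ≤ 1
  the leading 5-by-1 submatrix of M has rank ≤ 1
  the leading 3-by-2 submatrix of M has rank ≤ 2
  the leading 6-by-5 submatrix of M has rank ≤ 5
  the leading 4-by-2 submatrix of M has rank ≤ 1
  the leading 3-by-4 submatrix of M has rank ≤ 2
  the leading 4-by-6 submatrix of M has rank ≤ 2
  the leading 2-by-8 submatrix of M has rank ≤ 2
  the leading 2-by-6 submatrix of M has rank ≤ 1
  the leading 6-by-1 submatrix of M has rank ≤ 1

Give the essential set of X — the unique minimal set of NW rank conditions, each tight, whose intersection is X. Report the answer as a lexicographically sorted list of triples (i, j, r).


The tightest implied rank at each (i,j), from the 34 conditions:

  row 1: 0  0  1  1  1  1  1  1
  row 2: 0  0  1  1  1  1  1  2
  row 3: 0  1  2  2  2  2  2  3
  row 4: 0  1  2  2  2  2  3  4
  row 5: 0  1  2  2  2  3  4  5
  row 6: 0  1  2  2  3  4  5  6
  row 7: 0  1  2  3  4  5  6  7
  row 8: 1  2  3  4  5  6  7  8

reading off 1-entries of Δ²R: w = (3, 8, 2, 7, 6, 5, 4, 1).

Rothe diagram D(w) (19 cells), 6 SE-corners (essential conditions):

[(2, 2, 0), (2, 7, 1), (4, 6, 2), (5, 5, 2), (6, 4, 2), (7, 1, 0)]


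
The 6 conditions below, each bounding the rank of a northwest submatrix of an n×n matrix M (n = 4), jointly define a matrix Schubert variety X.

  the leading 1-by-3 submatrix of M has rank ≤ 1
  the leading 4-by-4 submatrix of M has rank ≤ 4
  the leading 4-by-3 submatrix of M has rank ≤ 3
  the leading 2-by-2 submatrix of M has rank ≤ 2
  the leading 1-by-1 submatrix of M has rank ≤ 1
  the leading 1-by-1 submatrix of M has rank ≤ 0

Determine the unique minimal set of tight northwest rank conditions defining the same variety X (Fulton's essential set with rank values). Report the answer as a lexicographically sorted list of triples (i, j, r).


Propagating the 6 rank bounds to every northwest block:

  i=1: 0, 1, 1, 1
  i=2: 1, 2, 2, 2
  i=3: 1, 2, 3, 3
  i=4: 1, 2, 3, 4

the unique w with this rank table is (2, 1, 3, 4).

Fulton essential set (the sole Rothe cell):

[(1, 1, 0)]


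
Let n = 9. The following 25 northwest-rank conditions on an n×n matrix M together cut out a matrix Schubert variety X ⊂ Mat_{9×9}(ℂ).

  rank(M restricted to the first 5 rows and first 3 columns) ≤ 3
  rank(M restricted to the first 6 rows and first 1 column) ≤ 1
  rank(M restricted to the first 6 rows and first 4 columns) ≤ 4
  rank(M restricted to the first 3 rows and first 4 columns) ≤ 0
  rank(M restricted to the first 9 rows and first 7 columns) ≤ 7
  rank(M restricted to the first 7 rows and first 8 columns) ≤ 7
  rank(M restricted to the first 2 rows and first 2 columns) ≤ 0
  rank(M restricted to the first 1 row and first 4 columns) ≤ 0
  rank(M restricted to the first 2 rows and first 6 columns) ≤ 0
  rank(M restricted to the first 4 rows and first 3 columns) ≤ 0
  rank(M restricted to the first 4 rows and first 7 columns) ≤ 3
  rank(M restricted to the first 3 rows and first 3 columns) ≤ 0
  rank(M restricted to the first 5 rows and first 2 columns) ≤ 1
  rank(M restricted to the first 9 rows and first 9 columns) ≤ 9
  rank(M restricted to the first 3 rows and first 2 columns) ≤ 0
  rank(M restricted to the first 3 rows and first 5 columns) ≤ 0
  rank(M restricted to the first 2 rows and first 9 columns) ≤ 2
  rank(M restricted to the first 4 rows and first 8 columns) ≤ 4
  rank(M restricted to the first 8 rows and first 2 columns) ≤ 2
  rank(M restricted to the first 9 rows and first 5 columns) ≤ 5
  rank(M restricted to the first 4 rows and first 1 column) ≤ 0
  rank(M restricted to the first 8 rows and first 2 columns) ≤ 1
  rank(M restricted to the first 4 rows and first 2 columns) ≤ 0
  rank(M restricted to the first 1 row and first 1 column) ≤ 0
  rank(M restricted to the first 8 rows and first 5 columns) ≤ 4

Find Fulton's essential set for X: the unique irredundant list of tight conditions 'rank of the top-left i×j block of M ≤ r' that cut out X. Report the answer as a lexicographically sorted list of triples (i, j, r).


Propagating the 25 rank bounds to every northwest block:

  0  0  0  0  0  0  1  1  1
  0  0  0  0  0  0  1  2  2
  0  0  0  0  0  1  2  3  3
  0  0  0  1  1  2  3  4  4
  1  1  1  2  2  3  4  5  5
  1  1  2  3  3  4  5  6  6
  1  1  2  3  4  5  6  7  7
  1  1  2  3  4  5  6  7  8
  1  2  3  4  5  6  7  8  9

the unique w with this rank table is (7, 8, 6, 4, 1, 3, 5, 9, 2).

D(w) has 23 cells with 4 SE-corners; essential set:

[(2, 6, 0), (3, 5, 0), (4, 3, 0), (8, 2, 1)]


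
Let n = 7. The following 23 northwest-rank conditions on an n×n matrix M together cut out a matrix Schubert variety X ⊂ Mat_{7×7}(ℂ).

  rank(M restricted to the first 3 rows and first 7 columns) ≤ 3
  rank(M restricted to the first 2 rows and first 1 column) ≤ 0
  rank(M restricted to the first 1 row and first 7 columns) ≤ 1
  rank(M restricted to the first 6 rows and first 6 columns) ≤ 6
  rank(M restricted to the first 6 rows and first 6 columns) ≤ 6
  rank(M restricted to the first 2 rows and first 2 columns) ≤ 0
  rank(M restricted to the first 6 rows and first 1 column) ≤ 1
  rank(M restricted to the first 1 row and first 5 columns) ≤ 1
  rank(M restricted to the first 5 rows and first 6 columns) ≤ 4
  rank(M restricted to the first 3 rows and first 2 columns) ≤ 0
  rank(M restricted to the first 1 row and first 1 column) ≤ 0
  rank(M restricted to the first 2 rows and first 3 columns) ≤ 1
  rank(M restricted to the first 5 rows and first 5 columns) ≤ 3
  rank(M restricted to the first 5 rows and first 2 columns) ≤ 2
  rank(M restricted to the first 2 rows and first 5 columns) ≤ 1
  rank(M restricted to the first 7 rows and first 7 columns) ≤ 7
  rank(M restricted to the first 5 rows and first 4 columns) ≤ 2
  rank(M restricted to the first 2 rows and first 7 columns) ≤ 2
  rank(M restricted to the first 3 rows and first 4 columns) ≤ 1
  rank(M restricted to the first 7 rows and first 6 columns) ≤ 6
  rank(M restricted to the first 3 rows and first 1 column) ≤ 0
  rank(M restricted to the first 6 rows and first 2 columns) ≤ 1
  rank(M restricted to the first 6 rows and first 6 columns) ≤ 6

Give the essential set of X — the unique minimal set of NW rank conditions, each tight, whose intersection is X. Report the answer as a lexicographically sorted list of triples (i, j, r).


Computing R[i][j] = min implied NW-rank bound (n=7, 23 conditions):

  0  0  1  1  1  1  1
  0  0  1  1  1  2  2
  0  0  1  1  2  3  3
  1  1  2  2  3  4  4
  1  1  2  2  3  4  5
  1  1  2  3  4  5  6
  1  2  3  4  5  6  7

the unique w with this rank table is (3, 6, 5, 1, 7, 4, 2).

Rothe diagram D(w) (12 cells), 5 SE-corners (essential conditions):

[(2, 5, 1), (3, 2, 0), (3, 4, 1), (5, 4, 2), (6, 2, 1)]


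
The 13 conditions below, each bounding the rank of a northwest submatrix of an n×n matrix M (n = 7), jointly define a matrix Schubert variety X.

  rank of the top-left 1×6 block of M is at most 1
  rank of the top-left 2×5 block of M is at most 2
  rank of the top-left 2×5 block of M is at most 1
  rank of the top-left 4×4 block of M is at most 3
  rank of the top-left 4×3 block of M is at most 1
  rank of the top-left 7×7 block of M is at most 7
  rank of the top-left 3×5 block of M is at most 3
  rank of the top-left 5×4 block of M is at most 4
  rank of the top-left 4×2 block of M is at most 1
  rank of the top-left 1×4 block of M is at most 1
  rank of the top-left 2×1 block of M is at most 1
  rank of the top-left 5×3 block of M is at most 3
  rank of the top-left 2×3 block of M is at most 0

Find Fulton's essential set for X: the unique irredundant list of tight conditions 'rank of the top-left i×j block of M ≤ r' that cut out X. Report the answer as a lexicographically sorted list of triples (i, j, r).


The tightest implied rank at each (i,j), from the 13 conditions:

  row 1: 0 | 0 | 0 | 1 | 1 | 1 | 1
  row 2: 0 | 0 | 0 | 1 | 1 | 2 | 2
  row 3: 1 | 1 | 1 | 2 | 2 | 3 | 3
  row 4: 1 | 1 | 1 | 2 | 3 | 4 | 4
  row 5: 1 | 2 | 2 | 3 | 4 | 5 | 5
  row 6: 1 | 2 | 3 | 4 | 5 | 6 | 6
  row 7: 1 | 2 | 3 | 4 | 5 | 6 | 7

reading off 1-entries of Δ²R: w = (4, 6, 1, 5, 2, 3, 7).

Fulton essential set (3 of the 9 Rothe cells):

[(2, 3, 0), (2, 5, 1), (4, 3, 1)]


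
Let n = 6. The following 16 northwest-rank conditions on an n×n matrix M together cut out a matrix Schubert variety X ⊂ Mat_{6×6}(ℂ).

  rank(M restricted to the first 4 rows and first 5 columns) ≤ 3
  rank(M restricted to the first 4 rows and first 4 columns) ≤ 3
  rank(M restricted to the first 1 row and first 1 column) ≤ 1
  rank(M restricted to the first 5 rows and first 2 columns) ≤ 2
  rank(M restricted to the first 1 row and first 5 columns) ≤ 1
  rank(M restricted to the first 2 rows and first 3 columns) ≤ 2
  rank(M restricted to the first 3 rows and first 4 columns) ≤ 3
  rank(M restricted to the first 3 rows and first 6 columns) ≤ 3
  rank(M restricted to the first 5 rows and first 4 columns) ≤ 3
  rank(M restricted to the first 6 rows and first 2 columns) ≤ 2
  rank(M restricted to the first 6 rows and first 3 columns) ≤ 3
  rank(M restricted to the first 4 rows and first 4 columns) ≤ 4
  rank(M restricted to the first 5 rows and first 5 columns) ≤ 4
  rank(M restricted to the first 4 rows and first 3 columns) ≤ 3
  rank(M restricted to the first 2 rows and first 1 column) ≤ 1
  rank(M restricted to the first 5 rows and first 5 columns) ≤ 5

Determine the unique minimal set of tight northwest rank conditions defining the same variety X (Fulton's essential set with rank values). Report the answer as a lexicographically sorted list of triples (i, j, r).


Rank table r_w(6×6) implied by the 16 constraints:

  R[1]: 1 | 1 | 1 | 1 | 1 | 1
  R[2]: 1 | 2 | 2 | 2 | 2 | 2
  R[3]: 1 | 2 | 3 | 3 | 3 | 3
  R[4]: 1 | 2 | 3 | 3 | 3 | 4
  R[5]: 1 | 2 | 3 | 3 | 4 | 5
  R[6]: 1 | 2 | 3 | 4 | 5 | 6

hence w(1..6) = (1, 2, 3, 6, 5, 4).

|D(w)|=3, |Ess(w)|=2:

[(4, 5, 3), (5, 4, 3)]


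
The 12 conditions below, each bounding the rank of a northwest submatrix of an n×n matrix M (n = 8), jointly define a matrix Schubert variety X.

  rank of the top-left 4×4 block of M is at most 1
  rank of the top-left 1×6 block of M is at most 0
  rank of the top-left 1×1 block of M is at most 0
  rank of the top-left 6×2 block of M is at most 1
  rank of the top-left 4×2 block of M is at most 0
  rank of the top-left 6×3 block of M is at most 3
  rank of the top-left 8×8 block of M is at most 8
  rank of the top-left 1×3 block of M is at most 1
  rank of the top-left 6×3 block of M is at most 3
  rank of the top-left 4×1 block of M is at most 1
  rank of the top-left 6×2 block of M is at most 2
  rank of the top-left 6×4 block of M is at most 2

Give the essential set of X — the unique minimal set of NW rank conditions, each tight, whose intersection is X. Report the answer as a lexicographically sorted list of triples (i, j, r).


The tightest implied rank at each (i,j), from the 12 conditions:

  row 1: 0, 0, 0, 0, 0, 0, 1, 1
  row 2: 0, 0, 1, 1, 1, 1, 2, 2
  row 3: 0, 0, 1, 1, 2, 2, 3, 3
  row 4: 0, 0, 1, 1, 2, 3, 4, 4
  row 5: 1, 1, 2, 2, 3, 4, 5, 5
  row 6: 1, 1, 2, 2, 3, 4, 5, 6
  row 7: 1, 2, 3, 3, 4, 5, 6, 7
  row 8: 1, 2, 3, 4, 5, 6, 7, 8

the unique w with this rank table is (7, 3, 5, 6, 1, 8, 2, 4).

Rothe diagram D(w) (16 cells), 5 SE-corners (essential conditions):

[(1, 6, 0), (4, 2, 0), (4, 4, 1), (6, 2, 1), (6, 4, 2)]


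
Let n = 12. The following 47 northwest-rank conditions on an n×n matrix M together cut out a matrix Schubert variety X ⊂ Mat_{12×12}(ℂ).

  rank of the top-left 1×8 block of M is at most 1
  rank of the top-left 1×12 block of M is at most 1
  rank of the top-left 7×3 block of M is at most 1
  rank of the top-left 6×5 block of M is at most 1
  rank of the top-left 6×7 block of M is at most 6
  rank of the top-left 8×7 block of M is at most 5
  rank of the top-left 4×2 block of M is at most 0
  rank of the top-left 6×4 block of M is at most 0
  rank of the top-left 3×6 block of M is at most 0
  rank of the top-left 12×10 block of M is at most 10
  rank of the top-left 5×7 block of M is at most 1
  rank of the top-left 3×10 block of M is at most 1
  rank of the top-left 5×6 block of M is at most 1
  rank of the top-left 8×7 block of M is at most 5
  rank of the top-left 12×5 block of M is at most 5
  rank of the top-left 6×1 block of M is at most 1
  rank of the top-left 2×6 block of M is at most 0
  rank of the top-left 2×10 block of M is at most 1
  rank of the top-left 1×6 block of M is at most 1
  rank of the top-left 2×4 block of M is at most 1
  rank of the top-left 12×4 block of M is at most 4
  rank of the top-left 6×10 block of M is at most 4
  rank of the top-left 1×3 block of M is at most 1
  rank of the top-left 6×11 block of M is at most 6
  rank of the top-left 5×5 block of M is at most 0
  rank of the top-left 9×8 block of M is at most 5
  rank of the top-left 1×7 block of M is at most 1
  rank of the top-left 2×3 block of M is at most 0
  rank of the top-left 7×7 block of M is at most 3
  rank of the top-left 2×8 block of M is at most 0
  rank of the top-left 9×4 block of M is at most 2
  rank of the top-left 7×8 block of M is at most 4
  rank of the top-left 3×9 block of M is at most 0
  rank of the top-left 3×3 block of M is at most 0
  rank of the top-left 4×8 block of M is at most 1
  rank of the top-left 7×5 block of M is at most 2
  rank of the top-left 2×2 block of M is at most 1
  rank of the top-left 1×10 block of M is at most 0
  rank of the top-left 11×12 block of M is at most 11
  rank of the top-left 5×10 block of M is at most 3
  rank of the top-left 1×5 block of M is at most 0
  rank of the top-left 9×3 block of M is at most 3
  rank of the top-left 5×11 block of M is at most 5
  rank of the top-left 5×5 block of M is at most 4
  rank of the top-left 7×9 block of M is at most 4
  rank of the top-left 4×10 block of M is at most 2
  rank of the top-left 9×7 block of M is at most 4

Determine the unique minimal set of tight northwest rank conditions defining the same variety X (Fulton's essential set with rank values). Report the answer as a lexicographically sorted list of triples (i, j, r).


Propagating the 47 rank bounds to every northwest block:

  i=1: 0 | 0 | 0 | 0 | 0 | 0 | 0 | 0 | 0 | 0 | 1 | 1
  i=2: 0 | 0 | 0 | 0 | 0 | 0 | 0 | 0 | 0 | 1 | 2 | 2
  i=3: 0 | 0 | 0 | 0 | 0 | 0 | 0 | 0 | 0 | 1 | 2 | 3
  i=4: 0 | 0 | 0 | 0 | 0 | 1 | 1 | 1 | 1 | 2 | 3 | 4
  i=5: 0 | 0 | 0 | 0 | 0 | 1 | 1 | 2 | 2 | 3 | 4 | 5
  i=6: 0 | 0 | 0 | 0 | 1 | 2 | 2 | 3 | 3 | 4 | 5 | 6
  i=7: 1 | 1 | 1 | 1 | 2 | 3 | 3 | 4 | 4 | 5 | 6 | 7
  i=8: 1 | 2 | 2 | 2 | 3 | 4 | 4 | 5 | 5 | 6 | 7 | 8
  i=9: 1 | 2 | 2 | 2 | 3 | 4 | 4 | 5 | 6 | 7 | 8 | 9
  i=10: 1 | 2 | 3 | 3 | 4 | 5 | 5 | 6 | 7 | 8 | 9 | 10
  i=11: 1 | 2 | 3 | 4 | 5 | 6 | 6 | 7 | 8 | 9 | 10 | 11
  i=12: 1 | 2 | 3 | 4 | 5 | 6 | 7 | 8 | 9 | 10 | 11 | 12

the unique w with this rank table is (11, 10, 12, 6, 8, 5, 1, 2, 9, 3, 4, 7).

Rothe diagram D(w) (46 cells), 7 SE-corners (essential conditions):

[(1, 10, 0), (3, 9, 0), (5, 5, 0), (5, 7, 1), (6, 4, 0), (9, 4, 2), (9, 7, 4)]


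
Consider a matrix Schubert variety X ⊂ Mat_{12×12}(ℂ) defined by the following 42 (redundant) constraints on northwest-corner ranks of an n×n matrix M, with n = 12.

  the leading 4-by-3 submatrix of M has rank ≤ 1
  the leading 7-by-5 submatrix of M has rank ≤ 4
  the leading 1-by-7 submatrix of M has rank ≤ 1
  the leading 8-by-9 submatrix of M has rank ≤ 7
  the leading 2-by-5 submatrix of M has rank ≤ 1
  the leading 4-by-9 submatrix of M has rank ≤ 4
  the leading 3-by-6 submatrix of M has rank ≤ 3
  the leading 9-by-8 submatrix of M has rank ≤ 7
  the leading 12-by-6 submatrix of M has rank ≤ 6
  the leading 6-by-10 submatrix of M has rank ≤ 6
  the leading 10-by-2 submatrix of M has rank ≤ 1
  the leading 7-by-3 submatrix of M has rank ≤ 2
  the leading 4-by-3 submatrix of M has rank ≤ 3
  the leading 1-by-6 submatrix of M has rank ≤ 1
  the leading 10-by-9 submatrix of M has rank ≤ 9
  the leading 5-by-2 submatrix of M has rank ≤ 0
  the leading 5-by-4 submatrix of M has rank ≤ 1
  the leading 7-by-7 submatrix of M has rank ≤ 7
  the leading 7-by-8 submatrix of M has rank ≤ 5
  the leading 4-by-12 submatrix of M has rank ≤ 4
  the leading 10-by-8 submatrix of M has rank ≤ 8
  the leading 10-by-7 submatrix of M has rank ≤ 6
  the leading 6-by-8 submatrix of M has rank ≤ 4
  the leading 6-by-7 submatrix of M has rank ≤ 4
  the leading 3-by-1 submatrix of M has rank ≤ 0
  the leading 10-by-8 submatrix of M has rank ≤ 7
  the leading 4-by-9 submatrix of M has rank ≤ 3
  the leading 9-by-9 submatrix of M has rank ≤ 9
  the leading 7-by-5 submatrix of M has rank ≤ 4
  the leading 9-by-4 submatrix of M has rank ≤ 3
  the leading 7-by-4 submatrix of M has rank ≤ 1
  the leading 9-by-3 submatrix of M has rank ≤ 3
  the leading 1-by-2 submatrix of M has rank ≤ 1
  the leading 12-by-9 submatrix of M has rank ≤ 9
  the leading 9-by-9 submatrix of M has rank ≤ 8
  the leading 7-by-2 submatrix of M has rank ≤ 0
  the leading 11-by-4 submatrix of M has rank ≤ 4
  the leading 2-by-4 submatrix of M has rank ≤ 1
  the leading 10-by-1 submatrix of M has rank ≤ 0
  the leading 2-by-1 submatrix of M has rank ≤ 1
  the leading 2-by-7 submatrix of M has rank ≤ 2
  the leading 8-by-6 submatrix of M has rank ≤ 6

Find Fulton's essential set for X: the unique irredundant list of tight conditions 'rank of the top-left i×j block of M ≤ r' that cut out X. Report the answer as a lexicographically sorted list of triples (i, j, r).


Reconstructing r_w from the 42 given conditions:

  R[1]: 0 0 1 1 1 1 1 1 1 1 1 1
  R[2]: 0 0 1 1 1 2 2 2 2 2 2 2
  R[3]: 0 0 1 1 2 3 3 3 3 3 3 3
  R[4]: 0 0 1 1 2 3 3 3 3 4 4 4
  R[5]: 0 0 1 1 2 3 4 4 4 5 5 5
  R[6]: 0 0 1 1 2 3 4 4 5 6 6 6
  R[7]: 0 0 1 1 2 3 4 5 6 7 7 7
  R[8]: 0 1 2 2 3 4 5 6 7 8 8 8
  R[9]: 0 1 2 3 4 5 6 7 8 9 9 9
  R[10]: 0 1 2 3 4 5 6 7 8 9 10 10
  R[11]: 1 2 3 4 5 6 7 8 9 10 11 11
  R[12]: 1 2 3 4 5 6 7 8 9 10 11 12

the unique w with this rank table is (3, 6, 5, 10, 7, 9, 8, 2, 4, 11, 1, 12).

|D(w)|=28, |Ess(w)|=6:

[(2, 5, 1), (4, 9, 3), (6, 8, 4), (7, 2, 0), (7, 4, 1), (10, 1, 0)]


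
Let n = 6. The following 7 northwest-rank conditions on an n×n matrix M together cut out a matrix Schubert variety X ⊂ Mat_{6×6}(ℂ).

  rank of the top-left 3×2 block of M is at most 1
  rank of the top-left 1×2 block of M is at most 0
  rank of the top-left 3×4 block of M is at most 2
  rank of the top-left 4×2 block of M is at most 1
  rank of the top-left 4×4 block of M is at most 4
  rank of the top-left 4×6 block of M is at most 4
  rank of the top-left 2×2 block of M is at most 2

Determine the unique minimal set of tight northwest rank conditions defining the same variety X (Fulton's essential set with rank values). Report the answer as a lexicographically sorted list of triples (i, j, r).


The tightest implied rank at each (i,j), from the 7 conditions:

  0 0 1 1 1 1
  1 1 2 2 2 2
  1 1 2 2 3 3
  1 1 2 3 4 4
  1 2 3 4 5 5
  1 2 3 4 5 6

reading off 1-entries of Δ²R: w = (3, 1, 5, 4, 2, 6).

Fulton essential set (3 of the 5 Rothe cells):

[(1, 2, 0), (3, 4, 2), (4, 2, 1)]


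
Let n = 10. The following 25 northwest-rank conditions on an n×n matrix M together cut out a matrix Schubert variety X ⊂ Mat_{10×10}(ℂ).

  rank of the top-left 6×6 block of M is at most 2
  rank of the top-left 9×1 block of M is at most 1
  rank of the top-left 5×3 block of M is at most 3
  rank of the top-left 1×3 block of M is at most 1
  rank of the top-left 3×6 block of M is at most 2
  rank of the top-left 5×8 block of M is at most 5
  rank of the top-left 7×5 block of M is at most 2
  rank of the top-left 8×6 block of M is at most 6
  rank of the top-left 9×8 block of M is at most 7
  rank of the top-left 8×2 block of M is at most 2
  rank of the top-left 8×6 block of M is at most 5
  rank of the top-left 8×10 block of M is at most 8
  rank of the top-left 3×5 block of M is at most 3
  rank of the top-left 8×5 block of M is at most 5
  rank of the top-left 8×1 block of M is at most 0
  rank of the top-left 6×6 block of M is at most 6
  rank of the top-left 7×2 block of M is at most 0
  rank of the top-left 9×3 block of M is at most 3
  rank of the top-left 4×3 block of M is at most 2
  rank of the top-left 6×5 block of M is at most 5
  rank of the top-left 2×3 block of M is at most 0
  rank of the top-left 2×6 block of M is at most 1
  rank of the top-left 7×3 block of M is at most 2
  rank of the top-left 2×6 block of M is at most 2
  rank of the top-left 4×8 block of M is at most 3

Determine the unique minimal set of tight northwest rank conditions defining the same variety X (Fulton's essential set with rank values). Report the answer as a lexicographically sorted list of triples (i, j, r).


Propagating the 25 rank bounds to every northwest block:

  0, 0, 0, 1, 1, 1, 1, 1, 1, 1
  0, 0, 0, 1, 1, 1, 2, 2, 2, 2
  0, 0, 1, 2, 2, 2, 3, 3, 3, 3
  0, 0, 1, 2, 2, 2, 3, 3, 4, 4
  0, 0, 1, 2, 2, 2, 3, 4, 5, 5
  0, 0, 1, 2, 2, 2, 3, 4, 5, 6
  0, 0, 1, 2, 2, 3, 4, 5, 6, 7
  0, 1, 2, 3, 3, 4, 5, 6, 7, 8
  1, 2, 3, 4, 4, 5, 6, 7, 8, 9
  1, 2, 3, 4, 5, 6, 7, 8, 9, 10

giving w = (4, 7, 3, 9, 8, 10, 6, 2, 1, 5) via Δ²R.

Rothe diagram D(w) (27 cells), 7 SE-corners (essential conditions):

[(2, 3, 0), (2, 6, 1), (4, 8, 3), (6, 6, 2), (7, 2, 0), (7, 5, 2), (8, 1, 0)]


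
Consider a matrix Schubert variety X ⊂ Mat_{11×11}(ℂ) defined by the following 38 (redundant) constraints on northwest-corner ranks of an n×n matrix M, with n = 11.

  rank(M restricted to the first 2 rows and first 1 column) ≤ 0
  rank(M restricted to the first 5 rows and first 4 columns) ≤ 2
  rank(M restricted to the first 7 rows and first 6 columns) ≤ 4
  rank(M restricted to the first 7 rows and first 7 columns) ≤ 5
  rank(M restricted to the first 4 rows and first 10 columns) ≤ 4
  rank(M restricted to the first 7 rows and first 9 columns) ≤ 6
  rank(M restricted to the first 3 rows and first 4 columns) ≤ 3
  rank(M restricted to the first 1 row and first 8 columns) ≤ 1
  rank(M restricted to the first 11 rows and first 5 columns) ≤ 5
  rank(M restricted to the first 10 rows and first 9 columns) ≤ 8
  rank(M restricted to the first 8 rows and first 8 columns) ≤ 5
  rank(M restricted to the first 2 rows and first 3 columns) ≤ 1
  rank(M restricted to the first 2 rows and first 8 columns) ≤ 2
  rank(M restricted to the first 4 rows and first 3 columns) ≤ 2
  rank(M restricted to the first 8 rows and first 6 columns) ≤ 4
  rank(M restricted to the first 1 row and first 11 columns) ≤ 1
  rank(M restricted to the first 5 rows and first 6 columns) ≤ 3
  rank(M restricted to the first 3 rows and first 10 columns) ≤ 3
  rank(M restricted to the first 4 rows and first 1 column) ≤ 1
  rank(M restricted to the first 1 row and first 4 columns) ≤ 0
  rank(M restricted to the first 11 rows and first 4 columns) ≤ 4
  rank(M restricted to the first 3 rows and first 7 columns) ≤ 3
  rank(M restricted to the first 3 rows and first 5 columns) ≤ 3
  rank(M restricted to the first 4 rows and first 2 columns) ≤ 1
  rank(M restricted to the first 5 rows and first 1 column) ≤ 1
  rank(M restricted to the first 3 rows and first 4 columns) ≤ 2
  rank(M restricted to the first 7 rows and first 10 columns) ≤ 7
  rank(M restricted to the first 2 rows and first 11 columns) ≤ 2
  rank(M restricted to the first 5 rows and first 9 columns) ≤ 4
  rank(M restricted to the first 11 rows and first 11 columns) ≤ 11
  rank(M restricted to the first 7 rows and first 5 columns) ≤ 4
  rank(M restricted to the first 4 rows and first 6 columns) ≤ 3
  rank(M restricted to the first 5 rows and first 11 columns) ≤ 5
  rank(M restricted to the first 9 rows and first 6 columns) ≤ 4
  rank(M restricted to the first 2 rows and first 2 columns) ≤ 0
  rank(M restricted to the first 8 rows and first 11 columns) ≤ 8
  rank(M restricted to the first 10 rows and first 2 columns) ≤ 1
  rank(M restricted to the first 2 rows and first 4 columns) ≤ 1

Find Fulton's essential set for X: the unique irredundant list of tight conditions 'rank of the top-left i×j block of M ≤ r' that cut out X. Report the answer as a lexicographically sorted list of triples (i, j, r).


Reconstructing r_w from the 38 given conditions:

  0 0 0 0 1 1 1 1 1 1 1
  0 0 1 1 2 2 2 2 2 2 2
  1 1 2 2 3 3 3 3 3 3 3
  1 1 2 2 3 3 4 4 4 4 4
  1 1 2 2 3 3 4 4 4 5 5
  1 1 2 3 4 4 5 5 5 6 6
  1 1 2 3 4 4 5 5 6 7 7
  1 1 2 3 4 4 5 5 6 7 8
  1 1 2 3 4 4 5 6 7 8 9
  1 1 2 3 4 5 6 7 8 9 10
  1 2 3 4 5 6 7 8 9 10 11

so w = (5, 3, 1, 7, 10, 4, 9, 11, 8, 6, 2).

Fulton essential set (8 of the 24 Rothe cells):

[(1, 4, 0), (2, 2, 0), (5, 4, 2), (5, 6, 3), (5, 9, 4), (8, 8, 5), (9, 6, 4), (10, 2, 1)]


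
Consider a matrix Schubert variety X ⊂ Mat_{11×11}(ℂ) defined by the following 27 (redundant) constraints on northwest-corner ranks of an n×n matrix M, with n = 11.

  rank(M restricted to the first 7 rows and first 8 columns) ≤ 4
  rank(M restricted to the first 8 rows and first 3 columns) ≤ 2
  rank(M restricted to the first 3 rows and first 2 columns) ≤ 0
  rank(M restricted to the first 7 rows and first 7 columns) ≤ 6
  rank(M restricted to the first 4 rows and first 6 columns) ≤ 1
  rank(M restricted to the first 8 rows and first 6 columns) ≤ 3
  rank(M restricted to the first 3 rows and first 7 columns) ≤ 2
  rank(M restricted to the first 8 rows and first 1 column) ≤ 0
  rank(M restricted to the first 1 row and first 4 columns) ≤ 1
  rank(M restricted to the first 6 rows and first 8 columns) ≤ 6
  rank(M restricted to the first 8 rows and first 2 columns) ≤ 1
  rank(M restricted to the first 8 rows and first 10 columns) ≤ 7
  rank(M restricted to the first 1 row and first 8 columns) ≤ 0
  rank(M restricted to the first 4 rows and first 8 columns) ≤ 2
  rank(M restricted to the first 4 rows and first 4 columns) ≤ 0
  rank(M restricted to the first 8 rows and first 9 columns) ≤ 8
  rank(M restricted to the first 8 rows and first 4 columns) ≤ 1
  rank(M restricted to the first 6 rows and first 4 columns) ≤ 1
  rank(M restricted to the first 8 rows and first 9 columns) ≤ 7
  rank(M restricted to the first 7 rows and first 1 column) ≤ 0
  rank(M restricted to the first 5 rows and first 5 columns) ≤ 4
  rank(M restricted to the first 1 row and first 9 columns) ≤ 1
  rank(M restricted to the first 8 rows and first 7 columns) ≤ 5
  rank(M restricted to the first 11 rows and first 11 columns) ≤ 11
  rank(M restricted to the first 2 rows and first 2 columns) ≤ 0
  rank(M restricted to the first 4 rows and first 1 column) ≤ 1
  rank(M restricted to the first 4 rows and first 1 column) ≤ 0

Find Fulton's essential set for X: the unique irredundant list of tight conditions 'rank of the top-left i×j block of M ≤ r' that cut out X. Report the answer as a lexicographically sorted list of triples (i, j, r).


Propagating the 27 rank bounds to every northwest block:

  0  0  0  0  0  0  0  0  1  1  1
  0  0  0  0  1  1  1  1  2  2  2
  0  0  0  0  1  1  2  2  3  3  3
  0  0  0  0  1  1  2  2  3  4  4
  0  1  1  1  2  2  3  3  4  5  5
  0  1  1  1  2  3  4  4  5  6  6
  0  1  1  1  2  3  4  4  5  6  7
  0  1  1  1  2  3  4  5  6  7  8
  1  2  2  2  3  4  5  6  7  8  9
  1  2  3  3  4  5  6  7  8  9  10
  1  2  3  4  5  6  7  8  9  10  11

the unique w with this rank table is (9, 5, 7, 10, 2, 6, 11, 8, 1, 3, 4).

Rothe diagram D(w) (34 cells), 7 SE-corners (essential conditions):

[(1, 8, 0), (4, 4, 0), (4, 6, 1), (4, 8, 2), (7, 8, 4), (8, 1, 0), (8, 4, 1)]
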